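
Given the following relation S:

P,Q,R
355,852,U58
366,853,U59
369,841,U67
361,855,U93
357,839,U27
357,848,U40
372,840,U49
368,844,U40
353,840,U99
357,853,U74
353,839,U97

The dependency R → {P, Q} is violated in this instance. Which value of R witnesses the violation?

R=U58: 1 row → {P,Q} = (355, 852) ✓
R=U59: 1 row → {P,Q} = (366, 853) ✓
R=U67: 1 row → {P,Q} = (369, 841) ✓
R=U93: 1 row → {P,Q} = (361, 855) ✓
R=U27: 1 row → {P,Q} = (357, 839) ✓
R=U40: 2 rows → {P,Q} takes values {(357, 848), (368, 844)} — violation
R=U49: 1 row → {P,Q} = (372, 840) ✓
R=U99: 1 row → {P,Q} = (353, 840) ✓
R=U74: 1 row → {P,Q} = (357, 853) ✓
R=U97: 1 row → {P,Q} = (353, 839) ✓
The only R value with inconsistent RHS is R=U40.

U40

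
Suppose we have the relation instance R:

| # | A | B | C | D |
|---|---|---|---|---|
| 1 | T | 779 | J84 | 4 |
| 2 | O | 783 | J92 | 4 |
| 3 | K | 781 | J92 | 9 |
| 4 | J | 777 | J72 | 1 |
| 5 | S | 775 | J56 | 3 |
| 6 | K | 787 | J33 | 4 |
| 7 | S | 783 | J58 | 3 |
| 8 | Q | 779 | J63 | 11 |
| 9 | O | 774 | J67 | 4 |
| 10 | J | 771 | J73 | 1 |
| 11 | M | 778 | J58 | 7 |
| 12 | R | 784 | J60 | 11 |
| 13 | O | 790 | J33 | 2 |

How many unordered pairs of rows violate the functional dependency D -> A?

6

D=4: violating pairs (1,2), (1,6), (1,9), (2,6), (6,9) — 5 pairs.
D=1: all 2 rows agree on A — 0 pairs.
D=3: all 2 rows agree on A — 0 pairs.
D=11: violating pairs (8,12) — 1 pair.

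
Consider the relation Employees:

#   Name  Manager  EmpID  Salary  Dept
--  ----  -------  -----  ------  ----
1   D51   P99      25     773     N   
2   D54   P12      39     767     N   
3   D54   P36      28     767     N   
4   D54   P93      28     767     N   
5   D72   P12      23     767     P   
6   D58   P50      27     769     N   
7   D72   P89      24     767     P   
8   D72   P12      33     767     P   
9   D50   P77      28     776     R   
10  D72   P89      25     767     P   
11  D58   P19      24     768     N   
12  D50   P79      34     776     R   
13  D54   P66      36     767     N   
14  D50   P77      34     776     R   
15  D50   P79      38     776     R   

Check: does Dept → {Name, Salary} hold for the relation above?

Dept=N: rows 1, 2, 3, 4, 6, 11, 13 → {Name,Salary} takes values {(D51, 773), (D54, 767), (D58, 769), (D58, 768)} — violation
Dept=P: rows 5, 7, 8, 10 → {Name,Salary} = (D72, 767), (D72, 767), (D72, 767), (D72, 767) ✓
Dept=R: rows 9, 12, 14, 15 → {Name,Salary} = (D50, 776), (D50, 776), (D50, 776), (D50, 776) ✓
Two rows agree on Dept but differ on {Name, Salary}, so Dept → {Name, Salary} does not hold.

No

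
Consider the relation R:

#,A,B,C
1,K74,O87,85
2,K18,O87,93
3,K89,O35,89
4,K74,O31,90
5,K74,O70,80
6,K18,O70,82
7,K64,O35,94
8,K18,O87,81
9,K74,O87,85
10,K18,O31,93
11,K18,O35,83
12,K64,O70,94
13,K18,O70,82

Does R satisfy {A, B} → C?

No

(A=K74, B=O87): rows 1, 9 → C = 85, 85 ✓
(A=K18, B=O87): rows 2, 8 → C takes values {93, 81} — violation
(A=K89, B=O35): row 3 → C = 89 ✓
(A=K74, B=O31): row 4 → C = 90 ✓
(A=K74, B=O70): row 5 → C = 80 ✓
(A=K18, B=O70): rows 6, 13 → C = 82, 82 ✓
(A=K64, B=O35): row 7 → C = 94 ✓
(A=K18, B=O31): row 10 → C = 93 ✓
(A=K18, B=O35): row 11 → C = 83 ✓
(A=K64, B=O70): row 12 → C = 94 ✓
Two rows agree on {A, B} but differ on C, so {A, B} → C does not hold.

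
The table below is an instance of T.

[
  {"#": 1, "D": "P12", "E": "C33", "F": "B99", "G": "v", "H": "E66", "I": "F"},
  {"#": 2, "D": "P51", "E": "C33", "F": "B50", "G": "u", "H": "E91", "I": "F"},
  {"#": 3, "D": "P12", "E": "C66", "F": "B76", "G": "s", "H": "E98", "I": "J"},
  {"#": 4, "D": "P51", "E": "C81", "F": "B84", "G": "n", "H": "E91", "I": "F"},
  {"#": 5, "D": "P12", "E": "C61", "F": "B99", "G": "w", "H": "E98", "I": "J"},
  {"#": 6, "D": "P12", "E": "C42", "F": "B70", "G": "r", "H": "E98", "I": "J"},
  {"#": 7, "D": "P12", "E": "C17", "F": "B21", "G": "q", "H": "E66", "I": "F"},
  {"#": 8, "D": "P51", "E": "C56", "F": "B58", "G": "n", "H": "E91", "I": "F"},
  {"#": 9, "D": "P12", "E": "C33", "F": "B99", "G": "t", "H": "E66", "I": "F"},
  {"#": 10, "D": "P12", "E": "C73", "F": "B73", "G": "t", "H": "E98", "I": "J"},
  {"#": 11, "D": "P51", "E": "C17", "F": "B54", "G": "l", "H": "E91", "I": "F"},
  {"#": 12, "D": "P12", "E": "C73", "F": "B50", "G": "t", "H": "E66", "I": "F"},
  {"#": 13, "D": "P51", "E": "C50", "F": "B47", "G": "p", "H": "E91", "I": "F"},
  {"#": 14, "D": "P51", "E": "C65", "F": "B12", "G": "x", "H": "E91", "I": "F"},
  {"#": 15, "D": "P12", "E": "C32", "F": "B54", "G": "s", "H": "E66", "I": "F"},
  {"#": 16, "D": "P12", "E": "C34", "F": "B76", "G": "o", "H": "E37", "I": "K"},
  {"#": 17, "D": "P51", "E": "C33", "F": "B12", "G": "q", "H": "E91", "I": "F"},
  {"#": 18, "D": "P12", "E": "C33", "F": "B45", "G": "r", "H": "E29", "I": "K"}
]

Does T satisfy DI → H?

(D=P12, I=F): rows 1, 7, 9, 12, 15 → H = E66, E66, E66, E66, E66 ✓
(D=P51, I=F): rows 2, 4, 8, 11, 13, 14, 17 → H = E91, E91, E91, E91, E91, E91, E91 ✓
(D=P12, I=J): rows 3, 5, 6, 10 → H = E98, E98, E98, E98 ✓
(D=P12, I=K): rows 16, 18 → H takes values {E37, E29} — violation
Two rows agree on DI but differ on H, so DI → H does not hold.

No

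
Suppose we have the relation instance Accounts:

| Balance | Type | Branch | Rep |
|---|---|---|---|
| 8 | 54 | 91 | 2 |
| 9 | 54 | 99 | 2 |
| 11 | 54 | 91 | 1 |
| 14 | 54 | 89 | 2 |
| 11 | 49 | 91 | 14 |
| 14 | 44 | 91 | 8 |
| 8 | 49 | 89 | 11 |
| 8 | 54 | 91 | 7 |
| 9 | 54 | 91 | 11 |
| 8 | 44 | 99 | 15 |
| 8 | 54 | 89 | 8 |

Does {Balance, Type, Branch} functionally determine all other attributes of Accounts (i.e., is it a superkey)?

No

Two distinct rows share (Balance=8, Type=54, Branch=91), so {Balance, Type, Branch} does not determine every attribute — not a superkey.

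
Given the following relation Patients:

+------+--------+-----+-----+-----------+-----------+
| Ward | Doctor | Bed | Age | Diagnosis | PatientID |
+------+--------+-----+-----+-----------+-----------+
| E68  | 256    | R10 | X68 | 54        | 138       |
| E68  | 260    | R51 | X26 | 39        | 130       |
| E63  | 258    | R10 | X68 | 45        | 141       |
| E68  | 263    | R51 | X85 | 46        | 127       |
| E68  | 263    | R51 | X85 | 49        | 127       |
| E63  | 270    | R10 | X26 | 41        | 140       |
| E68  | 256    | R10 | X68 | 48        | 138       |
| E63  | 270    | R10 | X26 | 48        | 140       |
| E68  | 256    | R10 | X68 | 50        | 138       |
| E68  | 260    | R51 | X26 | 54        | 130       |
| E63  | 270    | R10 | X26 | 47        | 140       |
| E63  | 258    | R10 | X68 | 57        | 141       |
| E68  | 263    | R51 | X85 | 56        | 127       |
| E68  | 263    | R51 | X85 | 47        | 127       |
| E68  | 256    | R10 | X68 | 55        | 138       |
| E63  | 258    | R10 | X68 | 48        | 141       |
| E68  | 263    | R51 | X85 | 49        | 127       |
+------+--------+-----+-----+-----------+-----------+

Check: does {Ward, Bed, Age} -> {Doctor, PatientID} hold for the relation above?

(Ward=E68, Bed=R10, Age=X68): 4 rows → {Doctor,PatientID} = (256, 138), (256, 138), (256, 138), (256, 138) ✓
(Ward=E68, Bed=R51, Age=X26): 2 rows → {Doctor,PatientID} = (260, 130), (260, 130) ✓
(Ward=E63, Bed=R10, Age=X68): 3 rows → {Doctor,PatientID} = (258, 141), (258, 141), (258, 141) ✓
(Ward=E68, Bed=R51, Age=X85): 5 rows → {Doctor,PatientID} = (263, 127), (263, 127), (263, 127), (263, 127), (263, 127) ✓
(Ward=E63, Bed=R10, Age=X26): 3 rows → {Doctor,PatientID} = (270, 140), (270, 140), (270, 140) ✓
Every {Ward, Bed, Age} value is associated with a single {Doctor, PatientID} value, so {Ward, Bed, Age} -> {Doctor, PatientID} holds.

Yes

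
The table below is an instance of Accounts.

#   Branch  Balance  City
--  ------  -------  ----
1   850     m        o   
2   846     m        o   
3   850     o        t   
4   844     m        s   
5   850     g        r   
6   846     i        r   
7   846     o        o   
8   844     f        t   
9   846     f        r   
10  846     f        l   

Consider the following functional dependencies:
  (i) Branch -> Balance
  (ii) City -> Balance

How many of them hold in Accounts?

0

(i) Branch -> Balance: Branch=850: rows 1, 3, 5 → Balance takes values {m, o, g} — violation; Branch=846: rows 2, 6, 7, 9, 10 → Balance takes values {m, i, o, f} — violation; Branch=844: rows 4, 8 → Balance takes values {m, f} — violation — fails.
(ii) City -> Balance: City=o: rows 1, 2, 7 → Balance takes values {m, o} — violation; City=t: rows 3, 8 → Balance takes values {o, f} — violation; City=r: rows 5, 6, 9 → Balance takes values {g, i, f} — violation — fails.
None of the 2 dependencies hold.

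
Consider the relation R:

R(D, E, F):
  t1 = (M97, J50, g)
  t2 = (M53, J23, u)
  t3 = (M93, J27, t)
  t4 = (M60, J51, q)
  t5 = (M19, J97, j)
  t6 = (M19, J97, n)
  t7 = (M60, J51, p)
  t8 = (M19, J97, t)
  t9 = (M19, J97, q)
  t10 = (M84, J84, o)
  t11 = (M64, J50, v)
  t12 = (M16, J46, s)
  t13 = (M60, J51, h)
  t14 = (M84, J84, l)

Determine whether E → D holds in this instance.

No

E=J50: rows 1, 11 → D takes values {M97, M64} — violation
E=J23: row 2 → D = M53 ✓
E=J27: row 3 → D = M93 ✓
E=J51: rows 4, 7, 13 → D = M60, M60, M60 ✓
E=J97: rows 5, 6, 8, 9 → D = M19, M19, M19, M19 ✓
E=J84: rows 10, 14 → D = M84, M84 ✓
E=J46: row 12 → D = M16 ✓
Two rows agree on E but differ on D, so E → D does not hold.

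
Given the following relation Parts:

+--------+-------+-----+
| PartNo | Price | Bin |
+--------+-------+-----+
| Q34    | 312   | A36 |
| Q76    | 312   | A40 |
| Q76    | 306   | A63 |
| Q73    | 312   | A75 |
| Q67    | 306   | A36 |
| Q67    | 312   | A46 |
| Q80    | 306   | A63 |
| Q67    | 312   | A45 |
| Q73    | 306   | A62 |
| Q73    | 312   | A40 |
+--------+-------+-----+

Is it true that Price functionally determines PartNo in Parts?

Price=312: 6 rows → PartNo takes values {Q34, Q76, Q73, Q67} — violation
Price=306: 4 rows → PartNo takes values {Q76, Q67, Q80, Q73} — violation
Two rows agree on Price but differ on PartNo, so Price -> PartNo does not hold.

No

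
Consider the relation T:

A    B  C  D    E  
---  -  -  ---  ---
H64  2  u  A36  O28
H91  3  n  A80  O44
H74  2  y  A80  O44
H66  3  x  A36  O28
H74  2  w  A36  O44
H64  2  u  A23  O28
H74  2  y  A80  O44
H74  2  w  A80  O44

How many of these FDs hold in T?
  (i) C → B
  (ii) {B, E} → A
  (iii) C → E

(i) C → B: every LHS value maps to a single RHS value — holds.
(ii) {B, E} → A: every LHS value maps to a single RHS value — holds.
(iii) C → E: every LHS value maps to a single RHS value — holds.
3 of the 3 dependencies hold.

3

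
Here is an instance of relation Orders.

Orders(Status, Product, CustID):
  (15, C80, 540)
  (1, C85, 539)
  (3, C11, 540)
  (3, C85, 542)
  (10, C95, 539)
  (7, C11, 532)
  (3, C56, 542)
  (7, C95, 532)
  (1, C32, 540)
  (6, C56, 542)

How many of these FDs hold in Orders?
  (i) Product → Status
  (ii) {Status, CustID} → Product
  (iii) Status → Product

(i) Product → Status: Product=C85: 2 rows → Status takes values {1, 3} — violation; Product=C11: 2 rows → Status takes values {3, 7} — violation; Product=C95: 2 rows → Status takes values {10, 7} — violation; Product=C56: 2 rows → Status takes values {3, 6} — violation — fails.
(ii) {Status, CustID} → Product: (Status=3, CustID=542): 2 rows → Product takes values {C85, C56} — violation; (Status=7, CustID=532): 2 rows → Product takes values {C11, C95} — violation — fails.
(iii) Status → Product: Status=1: 2 rows → Product takes values {C85, C32} — violation; Status=3: 3 rows → Product takes values {C11, C85, C56} — violation; Status=7: 2 rows → Product takes values {C11, C95} — violation — fails.
None of the 3 dependencies hold.

0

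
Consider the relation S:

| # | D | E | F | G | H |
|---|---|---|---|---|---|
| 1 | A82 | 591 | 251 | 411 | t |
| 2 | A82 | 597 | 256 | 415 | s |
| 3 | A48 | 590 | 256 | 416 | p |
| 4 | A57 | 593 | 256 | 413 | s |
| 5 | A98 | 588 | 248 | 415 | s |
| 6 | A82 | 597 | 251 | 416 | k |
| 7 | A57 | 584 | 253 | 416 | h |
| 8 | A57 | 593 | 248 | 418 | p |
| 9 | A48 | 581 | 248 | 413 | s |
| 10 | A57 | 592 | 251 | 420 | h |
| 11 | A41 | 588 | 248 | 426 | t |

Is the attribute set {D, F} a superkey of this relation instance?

Rows 1 and 6 have the same {D, F} value (D=A82, F=251) but are distinct tuples, so {D, F} does not determine every attribute — not a superkey.

No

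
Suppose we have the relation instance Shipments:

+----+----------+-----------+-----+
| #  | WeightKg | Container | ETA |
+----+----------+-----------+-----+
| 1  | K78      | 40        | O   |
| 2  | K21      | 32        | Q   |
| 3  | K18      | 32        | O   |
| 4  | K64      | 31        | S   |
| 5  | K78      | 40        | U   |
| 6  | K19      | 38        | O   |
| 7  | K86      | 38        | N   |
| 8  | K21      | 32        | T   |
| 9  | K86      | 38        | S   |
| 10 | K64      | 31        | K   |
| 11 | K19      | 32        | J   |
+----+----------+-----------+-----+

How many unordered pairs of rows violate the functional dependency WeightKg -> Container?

WeightKg=K78: all 2 rows agree on Container — 0 pairs.
WeightKg=K21: all 2 rows agree on Container — 0 pairs.
WeightKg=K64: all 2 rows agree on Container — 0 pairs.
WeightKg=K19: violating pairs (6,11) — 1 pair.
WeightKg=K86: all 2 rows agree on Container — 0 pairs.

1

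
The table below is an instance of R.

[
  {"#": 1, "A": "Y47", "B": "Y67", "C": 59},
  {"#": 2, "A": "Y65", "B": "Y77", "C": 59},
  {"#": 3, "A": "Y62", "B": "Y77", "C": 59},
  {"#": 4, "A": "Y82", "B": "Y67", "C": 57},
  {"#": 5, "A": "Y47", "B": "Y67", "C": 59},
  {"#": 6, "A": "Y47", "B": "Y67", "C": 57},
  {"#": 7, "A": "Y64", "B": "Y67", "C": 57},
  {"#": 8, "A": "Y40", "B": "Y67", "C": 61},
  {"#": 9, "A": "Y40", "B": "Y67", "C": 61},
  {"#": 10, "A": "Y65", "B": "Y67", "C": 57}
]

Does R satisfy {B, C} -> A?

No

(B=Y67, C=59): rows 1, 5 → A = Y47, Y47 ✓
(B=Y77, C=59): rows 2, 3 → A takes values {Y65, Y62} — violation
(B=Y67, C=57): rows 4, 6, 7, 10 → A takes values {Y82, Y47, Y64, Y65} — violation
(B=Y67, C=61): rows 8, 9 → A = Y40, Y40 ✓
Two rows agree on {B, C} but differ on A, so {B, C} -> A does not hold.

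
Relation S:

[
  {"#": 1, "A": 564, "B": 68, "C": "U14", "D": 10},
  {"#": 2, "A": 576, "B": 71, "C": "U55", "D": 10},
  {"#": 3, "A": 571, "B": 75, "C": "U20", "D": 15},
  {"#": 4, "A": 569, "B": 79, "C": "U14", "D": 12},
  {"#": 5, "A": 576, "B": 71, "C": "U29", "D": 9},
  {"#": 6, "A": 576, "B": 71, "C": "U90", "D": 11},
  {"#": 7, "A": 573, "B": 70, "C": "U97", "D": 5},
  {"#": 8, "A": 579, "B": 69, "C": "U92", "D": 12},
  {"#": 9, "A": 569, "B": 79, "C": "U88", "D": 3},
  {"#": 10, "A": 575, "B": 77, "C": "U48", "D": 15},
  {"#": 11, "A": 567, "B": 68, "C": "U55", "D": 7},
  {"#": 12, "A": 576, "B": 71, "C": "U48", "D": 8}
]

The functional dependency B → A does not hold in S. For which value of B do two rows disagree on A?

B=68: rows 1, 11 → A takes values {564, 567} — violation
B=71: rows 2, 5, 6, 12 → A = 576, 576, 576, 576 ✓
B=75: row 3 → A = 571 ✓
B=79: rows 4, 9 → A = 569, 569 ✓
B=70: row 7 → A = 573 ✓
B=69: row 8 → A = 579 ✓
B=77: row 10 → A = 575 ✓
The only B value with inconsistent A is B=68.

68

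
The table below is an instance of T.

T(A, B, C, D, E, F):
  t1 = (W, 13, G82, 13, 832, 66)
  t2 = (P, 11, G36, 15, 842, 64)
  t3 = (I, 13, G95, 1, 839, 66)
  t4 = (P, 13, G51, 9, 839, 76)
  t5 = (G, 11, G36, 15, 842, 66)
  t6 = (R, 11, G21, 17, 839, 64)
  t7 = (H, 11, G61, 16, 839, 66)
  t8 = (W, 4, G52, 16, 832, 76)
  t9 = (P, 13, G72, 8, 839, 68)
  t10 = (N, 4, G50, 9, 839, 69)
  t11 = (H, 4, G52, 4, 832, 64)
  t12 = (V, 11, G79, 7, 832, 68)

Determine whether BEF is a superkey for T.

Yes

All 12 rows have distinct BEF values, so BEF → (all attributes) holds and BEF is a superkey.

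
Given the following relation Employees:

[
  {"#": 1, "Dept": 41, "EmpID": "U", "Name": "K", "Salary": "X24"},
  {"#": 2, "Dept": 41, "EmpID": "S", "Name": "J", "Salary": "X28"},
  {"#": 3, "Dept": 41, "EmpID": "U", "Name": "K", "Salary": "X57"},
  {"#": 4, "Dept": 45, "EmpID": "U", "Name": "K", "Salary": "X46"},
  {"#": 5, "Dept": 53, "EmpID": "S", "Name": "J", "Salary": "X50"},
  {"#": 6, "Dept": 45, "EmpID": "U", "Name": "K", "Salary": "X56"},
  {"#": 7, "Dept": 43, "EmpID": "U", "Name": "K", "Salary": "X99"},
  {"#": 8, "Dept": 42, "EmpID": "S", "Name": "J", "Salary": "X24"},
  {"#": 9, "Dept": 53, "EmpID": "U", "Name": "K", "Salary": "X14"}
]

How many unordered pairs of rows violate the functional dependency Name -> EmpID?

0

Name=K: all 6 rows agree on EmpID — 0 pairs.
Name=J: all 3 rows agree on EmpID — 0 pairs.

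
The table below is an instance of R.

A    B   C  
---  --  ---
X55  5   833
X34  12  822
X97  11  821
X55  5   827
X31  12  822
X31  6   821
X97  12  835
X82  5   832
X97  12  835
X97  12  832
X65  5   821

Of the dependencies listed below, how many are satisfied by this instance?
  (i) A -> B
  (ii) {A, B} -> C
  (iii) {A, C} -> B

(i) A -> B: A=X97: 4 rows → B takes values {11, 12} — violation; A=X31: 2 rows → B takes values {12, 6} — violation — fails.
(ii) {A, B} -> C: (A=X55, B=5): 2 rows → C takes values {833, 827} — violation; (A=X97, B=12): 3 rows → C takes values {835, 832} — violation — fails.
(iii) {A, C} -> B: every LHS value maps to a single RHS value — holds.
1 of the 3 dependencies holds.

1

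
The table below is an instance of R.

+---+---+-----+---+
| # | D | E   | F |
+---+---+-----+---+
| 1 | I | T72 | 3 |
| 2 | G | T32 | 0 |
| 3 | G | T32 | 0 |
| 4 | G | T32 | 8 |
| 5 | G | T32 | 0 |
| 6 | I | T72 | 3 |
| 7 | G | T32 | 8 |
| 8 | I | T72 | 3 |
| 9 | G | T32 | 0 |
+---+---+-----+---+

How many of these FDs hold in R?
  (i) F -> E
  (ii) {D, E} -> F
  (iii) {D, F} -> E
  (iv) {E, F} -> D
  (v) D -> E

4

(i) F -> E: every LHS value maps to a single RHS value — holds.
(ii) {D, E} -> F: (D=G, E=T32): rows 2, 3, 4, 5, 7, 9 → F takes values {0, 8} — violation — fails.
(iii) {D, F} -> E: every LHS value maps to a single RHS value — holds.
(iv) {E, F} -> D: every LHS value maps to a single RHS value — holds.
(v) D -> E: every LHS value maps to a single RHS value — holds.
4 of the 5 dependencies hold.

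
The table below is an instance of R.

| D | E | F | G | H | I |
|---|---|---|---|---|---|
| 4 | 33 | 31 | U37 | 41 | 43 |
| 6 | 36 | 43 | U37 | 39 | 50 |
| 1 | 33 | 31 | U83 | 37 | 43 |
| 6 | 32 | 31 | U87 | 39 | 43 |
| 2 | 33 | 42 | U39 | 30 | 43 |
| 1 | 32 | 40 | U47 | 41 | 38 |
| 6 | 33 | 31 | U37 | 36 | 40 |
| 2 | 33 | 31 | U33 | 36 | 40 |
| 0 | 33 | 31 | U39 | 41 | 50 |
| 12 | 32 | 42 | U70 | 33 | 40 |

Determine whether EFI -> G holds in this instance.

No

(E=33, F=31, I=43): 2 rows → G takes values {U37, U83} — violation
(E=36, F=43, I=50): 1 row → G = U37 ✓
(E=32, F=31, I=43): 1 row → G = U87 ✓
(E=33, F=42, I=43): 1 row → G = U39 ✓
(E=32, F=40, I=38): 1 row → G = U47 ✓
(E=33, F=31, I=40): 2 rows → G takes values {U37, U33} — violation
(E=33, F=31, I=50): 1 row → G = U39 ✓
(E=32, F=42, I=40): 1 row → G = U70 ✓
Two rows agree on EFI but differ on G, so EFI -> G does not hold.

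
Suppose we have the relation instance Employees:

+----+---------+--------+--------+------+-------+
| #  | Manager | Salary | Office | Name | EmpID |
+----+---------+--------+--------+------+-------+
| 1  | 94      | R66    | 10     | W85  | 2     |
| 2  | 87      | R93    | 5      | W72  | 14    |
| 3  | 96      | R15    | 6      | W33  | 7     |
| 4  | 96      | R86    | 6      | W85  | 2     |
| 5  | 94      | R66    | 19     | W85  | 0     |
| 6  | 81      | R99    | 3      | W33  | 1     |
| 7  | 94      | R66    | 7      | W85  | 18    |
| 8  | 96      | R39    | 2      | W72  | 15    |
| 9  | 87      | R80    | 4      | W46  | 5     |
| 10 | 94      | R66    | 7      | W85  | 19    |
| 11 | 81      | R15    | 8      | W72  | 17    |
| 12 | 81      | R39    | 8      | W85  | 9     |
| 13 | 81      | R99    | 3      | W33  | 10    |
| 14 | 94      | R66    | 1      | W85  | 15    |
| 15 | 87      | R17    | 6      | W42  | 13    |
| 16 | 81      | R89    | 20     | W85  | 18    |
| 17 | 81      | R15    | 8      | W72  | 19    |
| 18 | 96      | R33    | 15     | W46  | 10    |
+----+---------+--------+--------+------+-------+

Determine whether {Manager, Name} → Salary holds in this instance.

No

(Manager=94, Name=W85): rows 1, 5, 7, 10, 14 → Salary = R66, R66, R66, R66, R66 ✓
(Manager=87, Name=W72): row 2 → Salary = R93 ✓
(Manager=96, Name=W33): row 3 → Salary = R15 ✓
(Manager=96, Name=W85): row 4 → Salary = R86 ✓
(Manager=81, Name=W33): rows 6, 13 → Salary = R99, R99 ✓
(Manager=96, Name=W72): row 8 → Salary = R39 ✓
(Manager=87, Name=W46): row 9 → Salary = R80 ✓
(Manager=81, Name=W72): rows 11, 17 → Salary = R15, R15 ✓
(Manager=81, Name=W85): rows 12, 16 → Salary takes values {R39, R89} — violation
(Manager=87, Name=W42): row 15 → Salary = R17 ✓
(Manager=96, Name=W46): row 18 → Salary = R33 ✓
Two rows agree on {Manager, Name} but differ on Salary, so {Manager, Name} → Salary does not hold.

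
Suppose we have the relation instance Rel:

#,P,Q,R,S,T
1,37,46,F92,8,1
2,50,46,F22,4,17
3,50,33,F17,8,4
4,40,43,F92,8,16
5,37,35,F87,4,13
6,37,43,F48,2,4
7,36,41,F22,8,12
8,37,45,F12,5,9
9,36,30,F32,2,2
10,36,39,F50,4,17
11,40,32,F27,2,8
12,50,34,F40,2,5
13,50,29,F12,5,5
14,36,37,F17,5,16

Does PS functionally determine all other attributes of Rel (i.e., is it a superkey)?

All 14 rows have distinct PS values, so PS → (all attributes) holds and PS is a superkey.

Yes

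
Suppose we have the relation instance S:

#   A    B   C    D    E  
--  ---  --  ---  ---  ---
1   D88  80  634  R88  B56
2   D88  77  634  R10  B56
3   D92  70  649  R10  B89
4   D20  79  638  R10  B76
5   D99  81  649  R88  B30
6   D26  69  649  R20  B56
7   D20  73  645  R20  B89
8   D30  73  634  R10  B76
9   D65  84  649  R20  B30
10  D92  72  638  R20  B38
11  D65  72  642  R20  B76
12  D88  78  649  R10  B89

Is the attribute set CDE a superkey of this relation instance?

No

Rows 3 and 12 have the same CDE value (C=649, D=R10, E=B89) but are distinct tuples, so CDE does not determine every attribute — not a superkey.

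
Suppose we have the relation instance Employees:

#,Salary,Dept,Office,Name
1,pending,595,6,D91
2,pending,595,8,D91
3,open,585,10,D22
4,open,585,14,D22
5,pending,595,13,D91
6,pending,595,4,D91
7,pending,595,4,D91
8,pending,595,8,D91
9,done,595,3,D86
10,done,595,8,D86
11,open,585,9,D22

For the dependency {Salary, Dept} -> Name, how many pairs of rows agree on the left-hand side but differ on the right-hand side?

(Salary=pending, Dept=595): all 6 rows agree on Name — 0 pairs.
(Salary=open, Dept=585): all 3 rows agree on Name — 0 pairs.
(Salary=done, Dept=595): all 2 rows agree on Name — 0 pairs.

0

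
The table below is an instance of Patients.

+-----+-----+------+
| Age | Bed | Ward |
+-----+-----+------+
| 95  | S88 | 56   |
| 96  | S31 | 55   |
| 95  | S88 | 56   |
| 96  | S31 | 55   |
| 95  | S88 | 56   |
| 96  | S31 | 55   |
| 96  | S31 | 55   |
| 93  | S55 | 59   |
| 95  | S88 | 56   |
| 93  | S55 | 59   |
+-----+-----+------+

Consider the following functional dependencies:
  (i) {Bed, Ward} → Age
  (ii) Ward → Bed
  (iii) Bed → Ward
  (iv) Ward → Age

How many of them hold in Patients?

4

(i) {Bed, Ward} → Age: every LHS value maps to a single RHS value — holds.
(ii) Ward → Bed: every LHS value maps to a single RHS value — holds.
(iii) Bed → Ward: every LHS value maps to a single RHS value — holds.
(iv) Ward → Age: every LHS value maps to a single RHS value — holds.
4 of the 4 dependencies hold.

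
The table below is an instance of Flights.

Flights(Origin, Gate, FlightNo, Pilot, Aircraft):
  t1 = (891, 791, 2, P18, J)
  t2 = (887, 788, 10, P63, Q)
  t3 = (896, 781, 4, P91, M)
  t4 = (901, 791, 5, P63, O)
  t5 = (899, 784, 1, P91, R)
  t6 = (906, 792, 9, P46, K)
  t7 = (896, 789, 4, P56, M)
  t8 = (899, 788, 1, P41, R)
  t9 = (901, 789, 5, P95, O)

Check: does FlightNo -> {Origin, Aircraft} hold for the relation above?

Yes

FlightNo=2: row 1 → {Origin,Aircraft} = (891, J) ✓
FlightNo=10: row 2 → {Origin,Aircraft} = (887, Q) ✓
FlightNo=4: rows 3, 7 → {Origin,Aircraft} = (896, M), (896, M) ✓
FlightNo=5: rows 4, 9 → {Origin,Aircraft} = (901, O), (901, O) ✓
FlightNo=1: rows 5, 8 → {Origin,Aircraft} = (899, R), (899, R) ✓
FlightNo=9: row 6 → {Origin,Aircraft} = (906, K) ✓
Every FlightNo value is associated with a single {Origin, Aircraft} value, so FlightNo -> {Origin, Aircraft} holds.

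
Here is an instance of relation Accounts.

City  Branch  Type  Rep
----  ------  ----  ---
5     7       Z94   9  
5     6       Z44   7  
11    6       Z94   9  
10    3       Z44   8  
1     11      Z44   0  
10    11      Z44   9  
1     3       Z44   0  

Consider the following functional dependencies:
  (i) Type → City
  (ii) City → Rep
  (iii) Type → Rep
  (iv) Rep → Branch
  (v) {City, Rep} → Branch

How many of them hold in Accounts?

(i) Type → City: Type=Z94: 2 rows → City takes values {5, 11} — violation; Type=Z44: 5 rows → City takes values {5, 10, 1} — violation — fails.
(ii) City → Rep: City=5: 2 rows → Rep takes values {9, 7} — violation; City=10: 2 rows → Rep takes values {8, 9} — violation — fails.
(iii) Type → Rep: Type=Z44: 5 rows → Rep takes values {7, 8, 0, 9} — violation — fails.
(iv) Rep → Branch: Rep=9: 3 rows → Branch takes values {7, 6, 11} — violation; Rep=0: 2 rows → Branch takes values {11, 3} — violation — fails.
(v) {City, Rep} → Branch: (City=1, Rep=0): 2 rows → Branch takes values {11, 3} — violation — fails.
None of the 5 dependencies hold.

0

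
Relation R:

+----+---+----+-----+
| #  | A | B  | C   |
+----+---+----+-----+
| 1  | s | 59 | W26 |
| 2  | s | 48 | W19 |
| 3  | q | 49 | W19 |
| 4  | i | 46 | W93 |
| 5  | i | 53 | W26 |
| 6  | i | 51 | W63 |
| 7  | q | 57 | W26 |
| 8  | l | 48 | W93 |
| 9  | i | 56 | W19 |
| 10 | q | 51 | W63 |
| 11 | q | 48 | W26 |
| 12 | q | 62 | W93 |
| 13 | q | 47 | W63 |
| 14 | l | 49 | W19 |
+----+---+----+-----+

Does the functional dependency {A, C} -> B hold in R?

(A=s, C=W26): row 1 → B = 59 ✓
(A=s, C=W19): row 2 → B = 48 ✓
(A=q, C=W19): row 3 → B = 49 ✓
(A=i, C=W93): row 4 → B = 46 ✓
(A=i, C=W26): row 5 → B = 53 ✓
(A=i, C=W63): row 6 → B = 51 ✓
(A=q, C=W26): rows 7, 11 → B takes values {57, 48} — violation
(A=l, C=W93): row 8 → B = 48 ✓
(A=i, C=W19): row 9 → B = 56 ✓
(A=q, C=W63): rows 10, 13 → B takes values {51, 47} — violation
(A=q, C=W93): row 12 → B = 62 ✓
(A=l, C=W19): row 14 → B = 49 ✓
Two rows agree on {A, C} but differ on B, so {A, C} -> B does not hold.

No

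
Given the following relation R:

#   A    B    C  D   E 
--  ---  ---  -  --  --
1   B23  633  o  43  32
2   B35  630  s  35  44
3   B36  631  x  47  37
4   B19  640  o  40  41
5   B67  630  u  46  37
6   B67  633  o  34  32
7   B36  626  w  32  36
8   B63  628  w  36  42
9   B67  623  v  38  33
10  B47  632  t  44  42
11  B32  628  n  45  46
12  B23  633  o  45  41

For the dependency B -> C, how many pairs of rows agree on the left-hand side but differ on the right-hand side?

2

B=633: all 3 rows agree on C — 0 pairs.
B=630: violating pairs (2,5) — 1 pair.
B=628: violating pairs (8,11) — 1 pair.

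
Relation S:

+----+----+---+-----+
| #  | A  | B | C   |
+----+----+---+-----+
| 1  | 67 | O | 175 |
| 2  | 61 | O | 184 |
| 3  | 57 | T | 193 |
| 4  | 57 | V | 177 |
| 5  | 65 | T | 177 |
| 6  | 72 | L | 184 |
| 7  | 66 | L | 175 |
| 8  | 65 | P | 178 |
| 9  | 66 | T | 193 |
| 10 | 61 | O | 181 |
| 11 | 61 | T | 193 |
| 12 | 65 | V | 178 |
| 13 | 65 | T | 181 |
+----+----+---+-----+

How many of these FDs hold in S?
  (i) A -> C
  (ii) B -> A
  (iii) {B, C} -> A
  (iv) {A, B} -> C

0

(i) A -> C: A=61: rows 2, 10, 11 → C takes values {184, 181, 193} — violation; A=57: rows 3, 4 → C takes values {193, 177} — violation; A=65: rows 5, 8, 12, 13 → C takes values {177, 178, 181} — violation; A=66: rows 7, 9 → C takes values {175, 193} — violation — fails.
(ii) B -> A: B=O: rows 1, 2, 10 → A takes values {67, 61} — violation; B=T: rows 3, 5, 9, 11, 13 → A takes values {57, 65, 66, 61} — violation; B=V: rows 4, 12 → A takes values {57, 65} — violation; B=L: rows 6, 7 → A takes values {72, 66} — violation — fails.
(iii) {B, C} -> A: (B=T, C=193): rows 3, 9, 11 → A takes values {57, 66, 61} — violation — fails.
(iv) {A, B} -> C: (A=61, B=O): rows 2, 10 → C takes values {184, 181} — violation; (A=65, B=T): rows 5, 13 → C takes values {177, 181} — violation — fails.
None of the 4 dependencies hold.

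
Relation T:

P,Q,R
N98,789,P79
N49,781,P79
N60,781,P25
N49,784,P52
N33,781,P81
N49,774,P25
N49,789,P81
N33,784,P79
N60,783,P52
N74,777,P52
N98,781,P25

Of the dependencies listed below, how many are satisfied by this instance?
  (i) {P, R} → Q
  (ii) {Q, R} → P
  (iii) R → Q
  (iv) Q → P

(i) {P, R} → Q: every LHS value maps to a single RHS value — holds.
(ii) {Q, R} → P: (Q=781, R=P25): 2 rows → P takes values {N60, N98} — violation — fails.
(iii) R → Q: R=P79: 3 rows → Q takes values {789, 781, 784} — violation; R=P25: 3 rows → Q takes values {781, 774} — violation; R=P52: 3 rows → Q takes values {784, 783, 777} — violation; R=P81: 2 rows → Q takes values {781, 789} — violation — fails.
(iv) Q → P: Q=789: 2 rows → P takes values {N98, N49} — violation; Q=781: 4 rows → P takes values {N49, N60, N33, N98} — violation; Q=784: 2 rows → P takes values {N49, N33} — violation — fails.
1 of the 4 dependencies holds.

1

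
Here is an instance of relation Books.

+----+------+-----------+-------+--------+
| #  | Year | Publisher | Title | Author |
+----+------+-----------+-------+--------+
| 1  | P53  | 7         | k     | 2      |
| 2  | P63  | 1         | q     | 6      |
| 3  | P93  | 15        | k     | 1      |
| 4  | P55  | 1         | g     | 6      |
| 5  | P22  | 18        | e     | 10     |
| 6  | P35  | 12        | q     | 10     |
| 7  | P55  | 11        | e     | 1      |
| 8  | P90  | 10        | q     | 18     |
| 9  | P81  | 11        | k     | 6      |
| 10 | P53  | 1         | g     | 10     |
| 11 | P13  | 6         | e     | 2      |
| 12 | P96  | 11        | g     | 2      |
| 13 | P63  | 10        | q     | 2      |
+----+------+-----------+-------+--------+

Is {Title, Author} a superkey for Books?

Yes

All 13 rows have distinct {Title, Author} values, so {Title, Author} → (all attributes) holds and {Title, Author} is a superkey.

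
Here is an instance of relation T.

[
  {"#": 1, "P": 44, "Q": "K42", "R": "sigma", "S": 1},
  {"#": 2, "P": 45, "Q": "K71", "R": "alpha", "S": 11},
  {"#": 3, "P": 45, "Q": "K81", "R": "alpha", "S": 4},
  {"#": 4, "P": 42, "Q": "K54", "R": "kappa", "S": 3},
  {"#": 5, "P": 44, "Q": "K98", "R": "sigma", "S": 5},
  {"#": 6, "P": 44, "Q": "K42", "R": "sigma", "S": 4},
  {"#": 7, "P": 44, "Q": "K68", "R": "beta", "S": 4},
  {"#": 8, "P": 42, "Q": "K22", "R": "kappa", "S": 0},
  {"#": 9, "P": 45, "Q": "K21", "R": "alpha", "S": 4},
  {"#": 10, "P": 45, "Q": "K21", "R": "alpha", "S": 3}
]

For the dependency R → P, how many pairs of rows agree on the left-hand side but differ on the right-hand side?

0

R=sigma: all 3 rows agree on P — 0 pairs.
R=alpha: all 4 rows agree on P — 0 pairs.
R=kappa: all 2 rows agree on P — 0 pairs.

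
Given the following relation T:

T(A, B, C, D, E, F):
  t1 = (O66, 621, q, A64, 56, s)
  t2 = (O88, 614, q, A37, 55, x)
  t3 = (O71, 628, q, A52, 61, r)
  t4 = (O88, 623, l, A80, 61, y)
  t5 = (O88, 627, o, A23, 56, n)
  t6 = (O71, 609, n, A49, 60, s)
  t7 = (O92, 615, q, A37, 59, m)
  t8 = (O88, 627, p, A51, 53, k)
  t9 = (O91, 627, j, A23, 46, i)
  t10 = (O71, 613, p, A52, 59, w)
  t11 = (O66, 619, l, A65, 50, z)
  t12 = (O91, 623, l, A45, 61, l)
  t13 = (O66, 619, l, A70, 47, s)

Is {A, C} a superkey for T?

Rows 11 and 13 have the same {A, C} value (A=O66, C=l) but are distinct tuples, so {A, C} does not determine every attribute — not a superkey.

No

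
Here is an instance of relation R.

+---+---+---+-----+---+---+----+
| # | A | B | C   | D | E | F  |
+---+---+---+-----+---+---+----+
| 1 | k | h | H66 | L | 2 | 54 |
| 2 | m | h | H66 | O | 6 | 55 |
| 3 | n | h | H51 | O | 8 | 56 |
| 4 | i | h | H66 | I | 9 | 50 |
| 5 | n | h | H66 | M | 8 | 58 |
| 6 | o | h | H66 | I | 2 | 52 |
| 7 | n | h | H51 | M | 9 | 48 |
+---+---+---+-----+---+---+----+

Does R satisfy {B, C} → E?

No

(B=h, C=H66): rows 1, 2, 4, 5, 6 → E takes values {2, 6, 9, 8} — violation
(B=h, C=H51): rows 3, 7 → E takes values {8, 9} — violation
Two rows agree on {B, C} but differ on E, so {B, C} → E does not hold.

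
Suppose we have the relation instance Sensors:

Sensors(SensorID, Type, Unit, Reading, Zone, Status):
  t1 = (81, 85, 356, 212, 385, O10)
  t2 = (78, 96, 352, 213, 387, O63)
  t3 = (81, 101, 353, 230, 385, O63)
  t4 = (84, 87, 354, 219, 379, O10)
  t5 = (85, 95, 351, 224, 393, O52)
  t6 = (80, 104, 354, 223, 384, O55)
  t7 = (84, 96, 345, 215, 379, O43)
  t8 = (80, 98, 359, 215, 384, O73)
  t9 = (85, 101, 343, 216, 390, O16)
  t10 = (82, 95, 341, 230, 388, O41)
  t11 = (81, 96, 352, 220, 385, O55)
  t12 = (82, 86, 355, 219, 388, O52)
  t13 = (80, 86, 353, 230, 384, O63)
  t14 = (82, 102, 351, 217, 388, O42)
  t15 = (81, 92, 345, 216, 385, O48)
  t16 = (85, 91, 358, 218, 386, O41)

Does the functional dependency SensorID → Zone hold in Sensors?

No

SensorID=81: rows 1, 3, 11, 15 → Zone = 385, 385, 385, 385 ✓
SensorID=78: row 2 → Zone = 387 ✓
SensorID=84: rows 4, 7 → Zone = 379, 379 ✓
SensorID=85: rows 5, 9, 16 → Zone takes values {393, 390, 386} — violation
SensorID=80: rows 6, 8, 13 → Zone = 384, 384, 384 ✓
SensorID=82: rows 10, 12, 14 → Zone = 388, 388, 388 ✓
Two rows agree on SensorID but differ on Zone, so SensorID → Zone does not hold.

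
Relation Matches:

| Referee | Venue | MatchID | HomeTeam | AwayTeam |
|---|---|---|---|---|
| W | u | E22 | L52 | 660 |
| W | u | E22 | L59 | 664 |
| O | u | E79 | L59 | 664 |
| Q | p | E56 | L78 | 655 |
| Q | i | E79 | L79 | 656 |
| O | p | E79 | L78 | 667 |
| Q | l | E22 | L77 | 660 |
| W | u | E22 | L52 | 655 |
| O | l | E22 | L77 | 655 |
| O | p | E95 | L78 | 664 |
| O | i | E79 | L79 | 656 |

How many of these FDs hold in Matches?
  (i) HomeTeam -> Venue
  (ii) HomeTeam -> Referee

(i) HomeTeam -> Venue: every LHS value maps to a single RHS value — holds.
(ii) HomeTeam -> Referee: HomeTeam=L59: 2 rows → Referee takes values {W, O} — violation; HomeTeam=L78: 3 rows → Referee takes values {Q, O} — violation; HomeTeam=L79: 2 rows → Referee takes values {Q, O} — violation; HomeTeam=L77: 2 rows → Referee takes values {Q, O} — violation — fails.
1 of the 2 dependencies holds.

1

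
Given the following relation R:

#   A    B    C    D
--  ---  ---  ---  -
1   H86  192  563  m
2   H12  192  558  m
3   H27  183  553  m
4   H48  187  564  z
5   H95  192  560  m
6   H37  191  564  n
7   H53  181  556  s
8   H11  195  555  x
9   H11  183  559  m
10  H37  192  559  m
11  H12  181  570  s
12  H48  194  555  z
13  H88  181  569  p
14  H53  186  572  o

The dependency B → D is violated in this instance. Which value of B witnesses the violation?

B=192: rows 1, 2, 5, 10 → D = m, m, m, m ✓
B=183: rows 3, 9 → D = m, m ✓
B=187: row 4 → D = z ✓
B=191: row 6 → D = n ✓
B=181: rows 7, 11, 13 → D takes values {s, p} — violation
B=195: row 8 → D = x ✓
B=194: row 12 → D = z ✓
B=186: row 14 → D = o ✓
The only B value with inconsistent D is B=181.

181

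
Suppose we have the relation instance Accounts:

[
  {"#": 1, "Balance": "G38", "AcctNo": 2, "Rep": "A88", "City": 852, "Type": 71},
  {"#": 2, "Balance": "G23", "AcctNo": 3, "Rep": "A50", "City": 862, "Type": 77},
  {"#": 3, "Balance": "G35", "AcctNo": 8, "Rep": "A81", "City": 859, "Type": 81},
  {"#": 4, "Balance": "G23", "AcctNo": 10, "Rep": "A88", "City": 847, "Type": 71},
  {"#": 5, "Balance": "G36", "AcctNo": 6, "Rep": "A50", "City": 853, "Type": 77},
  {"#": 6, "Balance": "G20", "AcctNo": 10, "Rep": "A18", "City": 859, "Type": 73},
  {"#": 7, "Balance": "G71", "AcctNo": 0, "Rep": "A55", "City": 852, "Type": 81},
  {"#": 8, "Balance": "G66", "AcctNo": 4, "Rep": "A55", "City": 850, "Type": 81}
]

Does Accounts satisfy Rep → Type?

Yes

Rep=A88: rows 1, 4 → Type = 71, 71 ✓
Rep=A50: rows 2, 5 → Type = 77, 77 ✓
Rep=A81: row 3 → Type = 81 ✓
Rep=A18: row 6 → Type = 73 ✓
Rep=A55: rows 7, 8 → Type = 81, 81 ✓
Every Rep value is associated with a single Type value, so Rep → Type holds.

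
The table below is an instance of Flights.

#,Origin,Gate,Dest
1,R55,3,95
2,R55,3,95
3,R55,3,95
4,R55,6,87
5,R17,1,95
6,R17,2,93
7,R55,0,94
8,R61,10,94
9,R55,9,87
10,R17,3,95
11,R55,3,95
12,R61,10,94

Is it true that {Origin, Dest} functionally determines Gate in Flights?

No

(Origin=R55, Dest=95): rows 1, 2, 3, 11 → Gate = 3, 3, 3, 3 ✓
(Origin=R55, Dest=87): rows 4, 9 → Gate takes values {6, 9} — violation
(Origin=R17, Dest=95): rows 5, 10 → Gate takes values {1, 3} — violation
(Origin=R17, Dest=93): row 6 → Gate = 2 ✓
(Origin=R55, Dest=94): row 7 → Gate = 0 ✓
(Origin=R61, Dest=94): rows 8, 12 → Gate = 10, 10 ✓
Two rows agree on {Origin, Dest} but differ on Gate, so {Origin, Dest} -> Gate does not hold.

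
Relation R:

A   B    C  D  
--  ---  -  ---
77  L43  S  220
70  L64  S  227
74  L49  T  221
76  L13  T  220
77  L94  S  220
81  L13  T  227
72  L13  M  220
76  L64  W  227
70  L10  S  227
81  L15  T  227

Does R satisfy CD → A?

(C=S, D=220): 2 rows → A = 77, 77 ✓
(C=S, D=227): 2 rows → A = 70, 70 ✓
(C=T, D=221): 1 row → A = 74 ✓
(C=T, D=220): 1 row → A = 76 ✓
(C=T, D=227): 2 rows → A = 81, 81 ✓
(C=M, D=220): 1 row → A = 72 ✓
(C=W, D=227): 1 row → A = 76 ✓
Every CD value is associated with a single A value, so CD → A holds.

Yes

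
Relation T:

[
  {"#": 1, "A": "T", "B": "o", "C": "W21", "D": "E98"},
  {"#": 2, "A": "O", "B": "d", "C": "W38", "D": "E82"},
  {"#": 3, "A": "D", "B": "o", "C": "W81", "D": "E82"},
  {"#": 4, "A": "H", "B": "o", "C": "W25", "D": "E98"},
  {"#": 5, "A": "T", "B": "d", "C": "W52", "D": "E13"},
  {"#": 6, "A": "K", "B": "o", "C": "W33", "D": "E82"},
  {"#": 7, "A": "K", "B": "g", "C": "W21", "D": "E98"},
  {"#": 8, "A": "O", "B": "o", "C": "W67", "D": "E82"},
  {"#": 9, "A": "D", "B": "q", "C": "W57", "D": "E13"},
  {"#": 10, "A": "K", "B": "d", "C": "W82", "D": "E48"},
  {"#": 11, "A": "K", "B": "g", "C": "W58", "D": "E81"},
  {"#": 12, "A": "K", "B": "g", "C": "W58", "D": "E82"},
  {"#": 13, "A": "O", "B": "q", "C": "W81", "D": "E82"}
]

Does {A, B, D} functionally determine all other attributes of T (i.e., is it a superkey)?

Yes

All 13 rows have distinct {A, B, D} values, so {A, B, D} → (all attributes) holds and {A, B, D} is a superkey.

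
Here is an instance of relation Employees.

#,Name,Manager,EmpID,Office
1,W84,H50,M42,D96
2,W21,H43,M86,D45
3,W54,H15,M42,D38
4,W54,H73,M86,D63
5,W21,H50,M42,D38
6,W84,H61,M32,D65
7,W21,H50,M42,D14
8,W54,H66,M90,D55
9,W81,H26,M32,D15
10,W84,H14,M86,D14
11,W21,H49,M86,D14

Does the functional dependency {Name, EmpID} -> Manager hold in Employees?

No

(Name=W84, EmpID=M42): row 1 → Manager = H50 ✓
(Name=W21, EmpID=M86): rows 2, 11 → Manager takes values {H43, H49} — violation
(Name=W54, EmpID=M42): row 3 → Manager = H15 ✓
(Name=W54, EmpID=M86): row 4 → Manager = H73 ✓
(Name=W21, EmpID=M42): rows 5, 7 → Manager = H50, H50 ✓
(Name=W84, EmpID=M32): row 6 → Manager = H61 ✓
(Name=W54, EmpID=M90): row 8 → Manager = H66 ✓
(Name=W81, EmpID=M32): row 9 → Manager = H26 ✓
(Name=W84, EmpID=M86): row 10 → Manager = H14 ✓
Two rows agree on {Name, EmpID} but differ on Manager, so {Name, EmpID} -> Manager does not hold.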